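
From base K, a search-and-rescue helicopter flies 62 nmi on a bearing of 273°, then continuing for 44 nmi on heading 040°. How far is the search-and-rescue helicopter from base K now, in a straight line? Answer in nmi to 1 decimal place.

Leg 1 (273°, 62 nmi): east 62 sin 273° = -61.92, north 62 cos 273° = 3.24
Leg 2 (040°, 44 nmi): east 44 sin 40° = 28.28, north 44 cos 40° = 33.71
Net: -33.63 east, 36.95 north. Distance = √((-33.63)² + (36.95)²) = 49.965 nmi.

50.0 nmi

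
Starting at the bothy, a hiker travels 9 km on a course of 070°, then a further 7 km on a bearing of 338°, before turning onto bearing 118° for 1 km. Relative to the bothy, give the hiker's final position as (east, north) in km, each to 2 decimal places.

(6.72, 9.10)

Leg 1 (070°, 9 km): east 9 sin 70° = 8.46, north 9 cos 70° = 3.08
Leg 2 (338°, 7 km): east 7 sin 338° = -2.62, north 7 cos 338° = 6.49
Leg 3 (118°, 1 km): east 1 sin 118° = 0.88, north 1 cos 118° = -0.47
Summing: 6.72 km east, 9.10 km north → (6.72, 9.10).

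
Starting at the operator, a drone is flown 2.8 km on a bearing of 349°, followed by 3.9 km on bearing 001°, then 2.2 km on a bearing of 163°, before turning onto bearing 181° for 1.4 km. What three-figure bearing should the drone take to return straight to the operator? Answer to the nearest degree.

183°

Leg 1 (349°, 2.8 km): east 2.8 sin 349° = -0.53, north 2.8 cos 349° = 2.75
Leg 2 (001°, 3.9 km): east 3.9 sin 1° = 0.07, north 3.9 cos 1° = 3.90
Leg 3 (163°, 2.2 km): east 2.2 sin 163° = 0.64, north 2.2 cos 163° = -2.10
Leg 4 (181°, 1.4 km): east 1.4 sin 181° = -0.02, north 1.4 cos 181° = -1.40
Net displacement: 0.15 east, 3.14 north. Direction back to start is (-0.15, -3.14): bearing = atan2(-0.15, -3.14) mod 360° = 182.78° ≈ 183°.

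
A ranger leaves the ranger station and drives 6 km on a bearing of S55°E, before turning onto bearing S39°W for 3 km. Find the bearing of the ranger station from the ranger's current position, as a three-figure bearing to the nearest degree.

Leg 1 (S55°E, 6 km): east 6 sin 125° = 4.91, north 6 cos 125° = -3.44
Leg 2 (S39°W, 3 km): east 3 sin 219° = -1.89, north 3 cos 219° = -2.33
Net displacement: 3.03 east, -5.77 north. Direction back to start is (-3.03, 5.77): bearing = atan2(-3.03, 5.77) mod 360° = 332.33° ≈ 332°.

332°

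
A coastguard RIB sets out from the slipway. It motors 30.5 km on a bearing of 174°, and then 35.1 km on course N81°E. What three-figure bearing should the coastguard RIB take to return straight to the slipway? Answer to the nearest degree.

303°

Leg 1 (174°, 30.5 km): east 30.5 sin 174° = 3.19, north 30.5 cos 174° = -30.33
Leg 2 (N81°E, 35.1 km): east 35.1 sin 81° = 34.67, north 35.1 cos 81° = 5.49
Net displacement: 37.86 east, -24.84 north. Direction back to start is (-37.86, 24.84): bearing = atan2(-37.86, 24.84) mod 360° = 303.27° ≈ 303°.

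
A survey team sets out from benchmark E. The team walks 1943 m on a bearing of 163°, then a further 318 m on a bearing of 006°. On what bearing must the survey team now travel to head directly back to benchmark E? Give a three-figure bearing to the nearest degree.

339°

Leg 1 (163°, 1943 m): east 1943 sin 163° = 568.08, north 1943 cos 163° = -1858.10
Leg 2 (006°, 318 m): east 318 sin 6° = 33.24, north 318 cos 6° = 316.26
Net displacement: 601.32 east, -1541.84 north. Direction back to start is (-601.32, 1541.84): bearing = atan2(-601.32, 1541.84) mod 360° = 338.69° ≈ 339°.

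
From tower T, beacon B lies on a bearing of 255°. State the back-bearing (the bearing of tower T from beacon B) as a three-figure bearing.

075°

Back-bearing = 255° − 180° = 075°.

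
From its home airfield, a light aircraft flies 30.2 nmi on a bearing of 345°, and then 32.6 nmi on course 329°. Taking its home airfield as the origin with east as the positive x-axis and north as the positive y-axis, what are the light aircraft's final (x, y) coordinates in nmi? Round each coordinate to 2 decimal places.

(-24.61, 57.11)

Leg 1 (345°, 30.2 nmi): east 30.2 sin 345° = -7.82, north 30.2 cos 345° = 29.17
Leg 2 (329°, 32.6 nmi): east 32.6 sin 329° = -16.79, north 32.6 cos 329° = 27.94
Summing: -24.61 nmi east, 57.11 nmi north → (-24.61, 57.11).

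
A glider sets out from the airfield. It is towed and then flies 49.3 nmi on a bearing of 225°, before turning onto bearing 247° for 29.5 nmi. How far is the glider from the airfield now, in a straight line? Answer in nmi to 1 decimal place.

77.4 nmi

Leg 1 (225°, 49.3 nmi): east 49.3 sin 225° = -34.86, north 49.3 cos 225° = -34.86
Leg 2 (247°, 29.5 nmi): east 29.5 sin 247° = -27.15, north 29.5 cos 247° = -11.53
Net: -62.02 east, -46.39 north. Distance = √((-62.02)² + (-46.39)²) = 77.444 nmi.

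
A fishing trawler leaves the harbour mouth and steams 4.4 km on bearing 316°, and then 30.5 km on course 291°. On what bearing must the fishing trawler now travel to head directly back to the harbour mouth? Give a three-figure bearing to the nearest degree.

114°

Leg 1 (316°, 4.4 km): east 4.4 sin 316° = -3.06, north 4.4 cos 316° = 3.17
Leg 2 (291°, 30.5 km): east 30.5 sin 291° = -28.47, north 30.5 cos 291° = 10.93
Net displacement: -31.53 east, 14.10 north. Direction back to start is (31.53, -14.10): bearing = atan2(31.53, -14.10) mod 360° = 114.09° ≈ 114°.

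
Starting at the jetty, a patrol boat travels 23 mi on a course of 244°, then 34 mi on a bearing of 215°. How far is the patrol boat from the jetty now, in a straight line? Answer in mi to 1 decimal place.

Leg 1 (244°, 23 mi): east 23 sin 244° = -20.67, north 23 cos 244° = -10.08
Leg 2 (215°, 34 mi): east 34 sin 215° = -19.50, north 34 cos 215° = -27.85
Net: -40.17 east, -37.93 north. Distance = √((-40.17)² + (-37.93)²) = 55.253 mi.

55.3 mi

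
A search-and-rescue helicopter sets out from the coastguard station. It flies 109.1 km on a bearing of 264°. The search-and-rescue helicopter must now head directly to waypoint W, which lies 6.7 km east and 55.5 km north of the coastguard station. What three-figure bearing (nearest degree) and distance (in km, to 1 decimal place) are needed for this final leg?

Leg 1 (264°, 109.1 km): east 109.1 sin 264° = -108.50, north 109.1 cos 264° = -11.40
Current position: (-108.50, -11.40). Target: (6.7, 55.5). Remaining: Δeast = 115.20, Δnorth = 66.90.
Bearing = atan2(115.20, 66.90) mod 360° = 59.85°; distance = √((115.20)² + (66.90)²) = 133.221 km.

060°, 133.2 km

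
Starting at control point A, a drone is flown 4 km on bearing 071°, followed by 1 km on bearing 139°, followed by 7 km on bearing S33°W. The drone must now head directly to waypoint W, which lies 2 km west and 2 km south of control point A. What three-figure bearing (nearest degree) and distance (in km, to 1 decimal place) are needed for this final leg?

322°, 4.2 km

Leg 1 (071°, 4 km): east 4 sin 71° = 3.78, north 4 cos 71° = 1.30
Leg 2 (139°, 1 km): east 1 sin 139° = 0.66, north 1 cos 139° = -0.75
Leg 3 (S33°W, 7 km): east 7 sin 213° = -3.81, north 7 cos 213° = -5.87
Current position: (0.63, -5.32). Target: (-2, -2). Remaining: Δeast = -2.63, Δnorth = 3.32.
Bearing = atan2(-2.63, 3.32) mod 360° = 321.69°; distance = √((-2.63)² + (3.32)²) = 4.235 km.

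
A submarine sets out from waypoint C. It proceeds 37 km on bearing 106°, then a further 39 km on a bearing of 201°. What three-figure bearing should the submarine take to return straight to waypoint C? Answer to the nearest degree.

Leg 1 (106°, 37 km): east 37 sin 106° = 35.57, north 37 cos 106° = -10.20
Leg 2 (201°, 39 km): east 39 sin 201° = -13.98, north 39 cos 201° = -36.41
Net displacement: 21.59 east, -46.61 north. Direction back to start is (-21.59, 46.61): bearing = atan2(-21.59, 46.61) mod 360° = 335.15° ≈ 335°.

335°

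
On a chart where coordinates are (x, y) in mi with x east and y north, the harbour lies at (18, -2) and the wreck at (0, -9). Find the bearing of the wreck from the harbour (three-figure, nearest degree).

Δeast = 0 − 18 = -18.00; Δnorth = -9 − -2 = -7.00.
Bearing = atan2(Δeast, Δnorth) mod 360° = 248.75° ≈ 249°.

249°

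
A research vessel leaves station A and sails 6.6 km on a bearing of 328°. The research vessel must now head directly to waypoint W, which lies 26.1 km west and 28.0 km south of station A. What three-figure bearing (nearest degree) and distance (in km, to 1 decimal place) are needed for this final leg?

214°, 40.5 km

Leg 1 (328°, 6.6 km): east 6.6 sin 328° = -3.50, north 6.6 cos 328° = 5.60
Current position: (-3.50, 5.60). Target: (-26.1, -28.0). Remaining: Δeast = -22.60, Δnorth = -33.60.
Bearing = atan2(-22.60, -33.60) mod 360° = 213.93°; distance = √((-22.60)² + (-33.60)²) = 40.492 km.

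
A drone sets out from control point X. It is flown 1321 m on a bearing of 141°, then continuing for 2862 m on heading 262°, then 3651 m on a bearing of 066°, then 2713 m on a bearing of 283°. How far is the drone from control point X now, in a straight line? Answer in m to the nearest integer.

1472 m

Leg 1 (141°, 1321 m): east 1321 sin 141° = 831.33, north 1321 cos 141° = -1026.61
Leg 2 (262°, 2862 m): east 2862 sin 262° = -2834.15, north 2862 cos 262° = -398.31
Leg 3 (066°, 3651 m): east 3651 sin 66° = 3335.35, north 3651 cos 66° = 1485.00
Leg 4 (283°, 2713 m): east 2713 sin 283° = -2643.47, north 2713 cos 283° = 610.29
Net: -1310.93 east, 670.36 north. Distance = √((-1310.93)² + (670.36)²) = 1472.385 m.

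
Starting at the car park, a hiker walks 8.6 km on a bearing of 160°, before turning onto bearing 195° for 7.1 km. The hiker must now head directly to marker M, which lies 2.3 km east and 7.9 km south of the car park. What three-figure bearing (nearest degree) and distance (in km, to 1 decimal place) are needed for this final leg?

010°, 7.1 km

Leg 1 (160°, 8.6 km): east 8.6 sin 160° = 2.94, north 8.6 cos 160° = -8.08
Leg 2 (195°, 7.1 km): east 7.1 sin 195° = -1.84, north 7.1 cos 195° = -6.86
Current position: (1.10, -14.94). Target: (2.3, -7.9). Remaining: Δeast = 1.20, Δnorth = 7.04.
Bearing = atan2(1.20, 7.04) mod 360° = 9.64°; distance = √((1.20)² + (7.04)²) = 7.140 km.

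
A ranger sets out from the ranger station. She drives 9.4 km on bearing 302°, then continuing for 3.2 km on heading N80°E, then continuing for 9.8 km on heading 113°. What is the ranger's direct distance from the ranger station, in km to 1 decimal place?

4.5 km

Leg 1 (302°, 9.4 km): east 9.4 sin 302° = -7.97, north 9.4 cos 302° = 4.98
Leg 2 (N80°E, 3.2 km): east 3.2 sin 80° = 3.15, north 3.2 cos 80° = 0.56
Leg 3 (113°, 9.8 km): east 9.8 sin 113° = 9.02, north 9.8 cos 113° = -3.83
Net: 4.20 east, 1.71 north. Distance = √((4.20)² + (1.71)²) = 4.535 km.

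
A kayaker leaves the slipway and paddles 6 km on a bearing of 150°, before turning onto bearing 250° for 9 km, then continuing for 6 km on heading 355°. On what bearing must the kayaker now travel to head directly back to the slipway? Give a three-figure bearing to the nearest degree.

069°

Leg 1 (150°, 6 km): east 6 sin 150° = 3.00, north 6 cos 150° = -5.20
Leg 2 (250°, 9 km): east 9 sin 250° = -8.46, north 9 cos 250° = -3.08
Leg 3 (355°, 6 km): east 6 sin 355° = -0.52, north 6 cos 355° = 5.98
Net displacement: -5.98 east, -2.30 north. Direction back to start is (5.98, 2.30): bearing = atan2(5.98, 2.30) mod 360° = 68.99° ≈ 069°.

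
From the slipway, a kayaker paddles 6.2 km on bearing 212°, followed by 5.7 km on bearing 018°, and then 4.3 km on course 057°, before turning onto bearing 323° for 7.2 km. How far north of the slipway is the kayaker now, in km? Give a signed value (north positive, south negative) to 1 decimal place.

Leg 1 (212°, 6.2 km): east 6.2 sin 212° = -3.29, north 6.2 cos 212° = -5.26
Leg 2 (018°, 5.7 km): east 5.7 sin 18° = 1.76, north 5.7 cos 18° = 5.42
Leg 3 (057°, 4.3 km): east 4.3 sin 57° = 3.61, north 4.3 cos 57° = 2.34
Leg 4 (323°, 7.2 km): east 7.2 sin 323° = -4.33, north 7.2 cos 323° = 5.75
Net north component: 8.26 km.

8.3 km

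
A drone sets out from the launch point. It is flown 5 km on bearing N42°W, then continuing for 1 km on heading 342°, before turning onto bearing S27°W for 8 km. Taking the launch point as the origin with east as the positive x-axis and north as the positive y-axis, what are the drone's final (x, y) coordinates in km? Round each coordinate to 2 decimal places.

(-7.29, -2.46)

Leg 1 (N42°W, 5 km): east 5 sin 318° = -3.35, north 5 cos 318° = 3.72
Leg 2 (342°, 1 km): east 1 sin 342° = -0.31, north 1 cos 342° = 0.95
Leg 3 (S27°W, 8 km): east 8 sin 207° = -3.63, north 8 cos 207° = -7.13
Summing: -7.29 km east, -2.46 km north → (-7.29, -2.46).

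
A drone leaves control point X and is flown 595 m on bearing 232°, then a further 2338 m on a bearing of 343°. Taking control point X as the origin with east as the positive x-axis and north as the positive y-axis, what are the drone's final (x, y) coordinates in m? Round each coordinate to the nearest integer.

(-1152, 1870)

Leg 1 (232°, 595 m): east 595 sin 232° = -468.87, north 595 cos 232° = -366.32
Leg 2 (343°, 2338 m): east 2338 sin 343° = -683.57, north 2338 cos 343° = 2235.84
Summing: -1152.43 m east, 1869.52 m north → (-1152, 1870).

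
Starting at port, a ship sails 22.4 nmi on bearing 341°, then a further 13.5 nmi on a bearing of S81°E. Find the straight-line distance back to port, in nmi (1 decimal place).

Leg 1 (341°, 22.4 nmi): east 22.4 sin 341° = -7.29, north 22.4 cos 341° = 21.18
Leg 2 (S81°E, 13.5 nmi): east 13.5 sin 99° = 13.33, north 13.5 cos 99° = -2.11
Net: 6.04 east, 19.07 north. Distance = √((6.04)² + (19.07)²) = 20.002 nmi.

20.0 nmi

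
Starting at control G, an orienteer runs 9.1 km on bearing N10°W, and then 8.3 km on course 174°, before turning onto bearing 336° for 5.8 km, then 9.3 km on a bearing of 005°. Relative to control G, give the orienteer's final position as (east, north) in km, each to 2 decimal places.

(-2.26, 15.27)

Leg 1 (N10°W, 9.1 km): east 9.1 sin 350° = -1.58, north 9.1 cos 350° = 8.96
Leg 2 (174°, 8.3 km): east 8.3 sin 174° = 0.87, north 8.3 cos 174° = -8.25
Leg 3 (336°, 5.8 km): east 5.8 sin 336° = -2.36, north 5.8 cos 336° = 5.30
Leg 4 (005°, 9.3 km): east 9.3 sin 5° = 0.81, north 9.3 cos 5° = 9.26
Summing: -2.26 km east, 15.27 km north → (-2.26, 15.27).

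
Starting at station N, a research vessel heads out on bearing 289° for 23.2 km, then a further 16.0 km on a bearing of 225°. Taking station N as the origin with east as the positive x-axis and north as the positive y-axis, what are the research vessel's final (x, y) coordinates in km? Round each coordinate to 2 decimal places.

Leg 1 (289°, 23.2 km): east 23.2 sin 289° = -21.94, north 23.2 cos 289° = 7.55
Leg 2 (225°, 16.0 km): east 16.0 sin 225° = -11.31, north 16.0 cos 225° = -11.31
Summing: -33.25 km east, -3.76 km north → (-33.25, -3.76).

(-33.25, -3.76)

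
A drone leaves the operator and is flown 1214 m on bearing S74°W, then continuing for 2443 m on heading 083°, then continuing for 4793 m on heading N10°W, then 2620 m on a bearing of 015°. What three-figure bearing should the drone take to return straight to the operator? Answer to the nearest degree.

Leg 1 (S74°W, 1214 m): east 1214 sin 254° = -1166.97, north 1214 cos 254° = -334.62
Leg 2 (083°, 2443 m): east 2443 sin 83° = 2424.79, north 2443 cos 83° = 297.73
Leg 3 (N10°W, 4793 m): east 4793 sin 350° = -832.30, north 4793 cos 350° = 4720.18
Leg 4 (015°, 2620 m): east 2620 sin 15° = 678.11, north 2620 cos 15° = 2530.73
Net displacement: 1103.63 east, 7214.01 north. Direction back to start is (-1103.63, -7214.01): bearing = atan2(-1103.63, -7214.01) mod 360° = 188.70° ≈ 189°.

189°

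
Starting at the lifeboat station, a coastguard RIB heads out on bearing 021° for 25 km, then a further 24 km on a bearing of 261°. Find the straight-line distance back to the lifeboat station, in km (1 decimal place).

24.5 km

Leg 1 (021°, 25 km): east 25 sin 21° = 8.96, north 25 cos 21° = 23.34
Leg 2 (261°, 24 km): east 24 sin 261° = -23.70, north 24 cos 261° = -3.75
Net: -14.75 east, 19.59 north. Distance = √((-14.75)² + (19.59)²) = 24.515 km.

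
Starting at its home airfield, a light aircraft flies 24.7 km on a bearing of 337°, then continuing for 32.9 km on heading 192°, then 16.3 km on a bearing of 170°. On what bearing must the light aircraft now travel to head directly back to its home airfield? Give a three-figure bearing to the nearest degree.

028°

Leg 1 (337°, 24.7 km): east 24.7 sin 337° = -9.65, north 24.7 cos 337° = 22.74
Leg 2 (192°, 32.9 km): east 32.9 sin 192° = -6.84, north 32.9 cos 192° = -32.18
Leg 3 (170°, 16.3 km): east 16.3 sin 170° = 2.83, north 16.3 cos 170° = -16.05
Net displacement: -13.66 east, -25.50 north. Direction back to start is (13.66, 25.50): bearing = atan2(13.66, 25.50) mod 360° = 28.18° ≈ 028°.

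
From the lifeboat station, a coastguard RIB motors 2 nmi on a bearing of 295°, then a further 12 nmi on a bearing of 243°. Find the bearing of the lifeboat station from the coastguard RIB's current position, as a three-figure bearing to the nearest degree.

Leg 1 (295°, 2 nmi): east 2 sin 295° = -1.81, north 2 cos 295° = 0.85
Leg 2 (243°, 12 nmi): east 12 sin 243° = -10.69, north 12 cos 243° = -5.45
Net displacement: -12.50 east, -4.60 north. Direction back to start is (12.50, 4.60): bearing = atan2(12.50, 4.60) mod 360° = 69.79° ≈ 070°.

070°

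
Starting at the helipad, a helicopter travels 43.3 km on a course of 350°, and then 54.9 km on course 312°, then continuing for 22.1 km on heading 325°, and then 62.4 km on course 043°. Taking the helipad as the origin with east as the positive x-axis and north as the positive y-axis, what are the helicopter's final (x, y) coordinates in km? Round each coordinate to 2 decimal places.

(-18.44, 143.12)

Leg 1 (350°, 43.3 km): east 43.3 sin 350° = -7.52, north 43.3 cos 350° = 42.64
Leg 2 (312°, 54.9 km): east 54.9 sin 312° = -40.80, north 54.9 cos 312° = 36.74
Leg 3 (325°, 22.1 km): east 22.1 sin 325° = -12.68, north 22.1 cos 325° = 18.10
Leg 4 (043°, 62.4 km): east 62.4 sin 43° = 42.56, north 62.4 cos 43° = 45.64
Summing: -18.44 km east, 143.12 km north → (-18.44, 143.12).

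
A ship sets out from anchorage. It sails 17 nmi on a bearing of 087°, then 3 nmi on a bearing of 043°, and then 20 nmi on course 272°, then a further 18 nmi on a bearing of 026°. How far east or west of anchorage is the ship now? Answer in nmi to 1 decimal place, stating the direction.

6.9 nmi east

Leg 1 (087°, 17 nmi): east 17 sin 87° = 16.98, north 17 cos 87° = 0.89
Leg 2 (043°, 3 nmi): east 3 sin 43° = 2.05, north 3 cos 43° = 2.19
Leg 3 (272°, 20 nmi): east 20 sin 272° = -19.99, north 20 cos 272° = 0.70
Leg 4 (026°, 18 nmi): east 18 sin 26° = 7.89, north 18 cos 26° = 16.18
Net east component: 6.93 nmi.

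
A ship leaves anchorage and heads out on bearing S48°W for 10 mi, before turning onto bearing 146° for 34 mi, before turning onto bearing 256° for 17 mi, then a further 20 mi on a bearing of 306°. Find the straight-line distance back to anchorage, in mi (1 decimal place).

34.4 mi

Leg 1 (S48°W, 10 mi): east 10 sin 228° = -7.43, north 10 cos 228° = -6.69
Leg 2 (146°, 34 mi): east 34 sin 146° = 19.01, north 34 cos 146° = -28.19
Leg 3 (256°, 17 mi): east 17 sin 256° = -16.50, north 17 cos 256° = -4.11
Leg 4 (306°, 20 mi): east 20 sin 306° = -16.18, north 20 cos 306° = 11.76
Net: -21.09 east, -27.24 north. Distance = √((-21.09)² + (-27.24)²) = 34.449 mi.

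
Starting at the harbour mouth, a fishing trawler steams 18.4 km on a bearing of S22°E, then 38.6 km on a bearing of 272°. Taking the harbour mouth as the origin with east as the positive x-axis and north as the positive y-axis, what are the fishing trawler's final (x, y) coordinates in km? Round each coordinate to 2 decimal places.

(-31.68, -15.71)

Leg 1 (S22°E, 18.4 km): east 18.4 sin 158° = 6.89, north 18.4 cos 158° = -17.06
Leg 2 (272°, 38.6 km): east 38.6 sin 272° = -38.58, north 38.6 cos 272° = 1.35
Summing: -31.68 km east, -15.71 km north → (-31.68, -15.71).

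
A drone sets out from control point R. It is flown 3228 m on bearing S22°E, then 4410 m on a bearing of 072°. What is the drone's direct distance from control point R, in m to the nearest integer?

Leg 1 (S22°E, 3228 m): east 3228 sin 158° = 1209.23, north 3228 cos 158° = -2992.95
Leg 2 (072°, 4410 m): east 4410 sin 72° = 4194.16, north 4410 cos 72° = 1362.76
Net: 5403.39 east, -1630.18 north. Distance = √((5403.39)² + (-1630.18)²) = 5643.945 m.

5644 m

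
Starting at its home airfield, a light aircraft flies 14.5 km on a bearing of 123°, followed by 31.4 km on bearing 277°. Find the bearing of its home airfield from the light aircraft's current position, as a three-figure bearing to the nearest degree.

Leg 1 (123°, 14.5 km): east 14.5 sin 123° = 12.16, north 14.5 cos 123° = -7.90
Leg 2 (277°, 31.4 km): east 31.4 sin 277° = -31.17, north 31.4 cos 277° = 3.83
Net displacement: -19.01 east, -4.07 north. Direction back to start is (19.01, 4.07): bearing = atan2(19.01, 4.07) mod 360° = 77.91° ≈ 078°.

078°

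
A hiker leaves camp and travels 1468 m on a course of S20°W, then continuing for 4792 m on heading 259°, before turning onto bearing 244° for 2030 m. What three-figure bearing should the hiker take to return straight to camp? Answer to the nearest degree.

066°

Leg 1 (S20°W, 1468 m): east 1468 sin 200° = -502.09, north 1468 cos 200° = -1379.47
Leg 2 (259°, 4792 m): east 4792 sin 259° = -4703.96, north 4792 cos 259° = -914.36
Leg 3 (244°, 2030 m): east 2030 sin 244° = -1824.55, north 2030 cos 244° = -889.89
Net displacement: -7030.59 east, -3183.72 north. Direction back to start is (7030.59, 3183.72): bearing = atan2(7030.59, 3183.72) mod 360° = 65.64° ≈ 066°.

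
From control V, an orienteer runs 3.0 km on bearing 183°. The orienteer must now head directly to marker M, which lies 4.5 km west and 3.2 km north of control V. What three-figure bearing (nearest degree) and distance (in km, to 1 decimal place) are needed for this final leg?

Leg 1 (183°, 3.0 km): east 3.0 sin 183° = -0.16, north 3.0 cos 183° = -3.00
Current position: (-0.16, -3.00). Target: (-4.5, 3.2). Remaining: Δeast = -4.34, Δnorth = 6.20.
Bearing = atan2(-4.34, 6.20) mod 360° = 324.97°; distance = √((-4.34)² + (6.20)²) = 7.566 km.

325°, 7.6 km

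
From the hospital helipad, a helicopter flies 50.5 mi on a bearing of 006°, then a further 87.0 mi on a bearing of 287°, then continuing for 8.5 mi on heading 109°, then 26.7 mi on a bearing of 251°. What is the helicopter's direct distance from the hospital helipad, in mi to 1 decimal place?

Leg 1 (006°, 50.5 mi): east 50.5 sin 6° = 5.28, north 50.5 cos 6° = 50.22
Leg 2 (287°, 87.0 mi): east 87.0 sin 287° = -83.20, north 87.0 cos 287° = 25.44
Leg 3 (109°, 8.5 mi): east 8.5 sin 109° = 8.04, north 8.5 cos 109° = -2.77
Leg 4 (251°, 26.7 mi): east 26.7 sin 251° = -25.25, north 26.7 cos 251° = -8.69
Net: -95.13 east, 64.20 north. Distance = √((-95.13)² + (64.20)²) = 114.765 mi.

114.8 mi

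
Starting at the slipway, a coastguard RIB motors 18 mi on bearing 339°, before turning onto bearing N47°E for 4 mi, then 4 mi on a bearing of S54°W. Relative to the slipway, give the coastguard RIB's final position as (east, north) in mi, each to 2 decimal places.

Leg 1 (339°, 18 mi): east 18 sin 339° = -6.45, north 18 cos 339° = 16.80
Leg 2 (N47°E, 4 mi): east 4 sin 47° = 2.93, north 4 cos 47° = 2.73
Leg 3 (S54°W, 4 mi): east 4 sin 234° = -3.24, north 4 cos 234° = -2.35
Summing: -6.76 mi east, 17.18 mi north → (-6.76, 17.18).

(-6.76, 17.18)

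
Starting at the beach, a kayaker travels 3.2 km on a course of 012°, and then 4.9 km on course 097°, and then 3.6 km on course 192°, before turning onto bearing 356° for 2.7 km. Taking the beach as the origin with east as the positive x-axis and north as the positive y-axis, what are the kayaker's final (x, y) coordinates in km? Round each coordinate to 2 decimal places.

(4.59, 1.71)

Leg 1 (012°, 3.2 km): east 3.2 sin 12° = 0.67, north 3.2 cos 12° = 3.13
Leg 2 (097°, 4.9 km): east 4.9 sin 97° = 4.86, north 4.9 cos 97° = -0.60
Leg 3 (192°, 3.6 km): east 3.6 sin 192° = -0.75, north 3.6 cos 192° = -3.52
Leg 4 (356°, 2.7 km): east 2.7 sin 356° = -0.19, north 2.7 cos 356° = 2.69
Summing: 4.59 km east, 1.71 km north → (4.59, 1.71).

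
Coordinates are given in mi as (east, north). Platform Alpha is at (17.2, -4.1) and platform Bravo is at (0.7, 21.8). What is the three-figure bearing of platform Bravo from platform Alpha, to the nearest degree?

328°

Δeast = 0.7 − 17.2 = -16.50; Δnorth = 21.8 − -4.1 = 25.90.
Bearing = atan2(Δeast, Δnorth) mod 360° = 327.50° ≈ 328°.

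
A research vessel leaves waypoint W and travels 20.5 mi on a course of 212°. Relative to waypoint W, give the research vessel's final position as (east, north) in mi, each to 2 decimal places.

Leg 1 (212°, 20.5 mi): east 20.5 sin 212° = -10.86, north 20.5 cos 212° = -17.38
Summing: -10.86 mi east, -17.38 mi north → (-10.86, -17.38).

(-10.86, -17.38)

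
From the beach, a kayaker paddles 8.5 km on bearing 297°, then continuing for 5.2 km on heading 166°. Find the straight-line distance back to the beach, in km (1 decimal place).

6.4 km

Leg 1 (297°, 8.5 km): east 8.5 sin 297° = -7.57, north 8.5 cos 297° = 3.86
Leg 2 (166°, 5.2 km): east 5.2 sin 166° = 1.26, north 5.2 cos 166° = -5.05
Net: -6.32 east, -1.19 north. Distance = √((-6.32)² + (-1.19)²) = 6.426 km.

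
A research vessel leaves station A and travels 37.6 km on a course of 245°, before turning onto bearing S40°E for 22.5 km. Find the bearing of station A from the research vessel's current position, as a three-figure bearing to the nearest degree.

031°

Leg 1 (245°, 37.6 km): east 37.6 sin 245° = -34.08, north 37.6 cos 245° = -15.89
Leg 2 (S40°E, 22.5 km): east 22.5 sin 140° = 14.46, north 22.5 cos 140° = -17.24
Net displacement: -19.61 east, -33.13 north. Direction back to start is (19.61, 33.13): bearing = atan2(19.61, 33.13) mod 360° = 30.63° ≈ 031°.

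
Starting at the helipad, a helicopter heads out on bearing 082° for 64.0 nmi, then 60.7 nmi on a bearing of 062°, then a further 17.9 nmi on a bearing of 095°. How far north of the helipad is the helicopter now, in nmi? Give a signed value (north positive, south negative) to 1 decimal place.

35.8 nmi

Leg 1 (082°, 64.0 nmi): east 64.0 sin 82° = 63.38, north 64.0 cos 82° = 8.91
Leg 2 (062°, 60.7 nmi): east 60.7 sin 62° = 53.59, north 60.7 cos 62° = 28.50
Leg 3 (095°, 17.9 nmi): east 17.9 sin 95° = 17.83, north 17.9 cos 95° = -1.56
Net north component: 35.84 nmi.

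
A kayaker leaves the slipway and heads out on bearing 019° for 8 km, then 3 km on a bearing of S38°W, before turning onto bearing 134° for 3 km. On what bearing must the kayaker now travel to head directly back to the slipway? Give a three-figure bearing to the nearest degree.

Leg 1 (019°, 8 km): east 8 sin 19° = 2.60, north 8 cos 19° = 7.56
Leg 2 (S38°W, 3 km): east 3 sin 218° = -1.85, north 3 cos 218° = -2.36
Leg 3 (134°, 3 km): east 3 sin 134° = 2.16, north 3 cos 134° = -2.08
Net displacement: 2.92 east, 3.12 north. Direction back to start is (-2.92, -3.12): bearing = atan2(-2.92, -3.12) mod 360° = 223.10° ≈ 223°.

223°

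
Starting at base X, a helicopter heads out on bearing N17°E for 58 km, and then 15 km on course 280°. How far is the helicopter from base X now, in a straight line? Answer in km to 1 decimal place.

Leg 1 (N17°E, 58 km): east 58 sin 17° = 16.96, north 58 cos 17° = 55.47
Leg 2 (280°, 15 km): east 15 sin 280° = -14.77, north 15 cos 280° = 2.60
Net: 2.19 east, 58.07 north. Distance = √((2.19)² + (58.07)²) = 58.112 km.

58.1 km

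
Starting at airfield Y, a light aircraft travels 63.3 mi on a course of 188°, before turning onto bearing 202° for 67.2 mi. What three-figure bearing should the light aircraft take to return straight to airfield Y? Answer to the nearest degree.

Leg 1 (188°, 63.3 mi): east 63.3 sin 188° = -8.81, north 63.3 cos 188° = -62.68
Leg 2 (202°, 67.2 mi): east 67.2 sin 202° = -25.17, north 67.2 cos 202° = -62.31
Net displacement: -33.98 east, -124.99 north. Direction back to start is (33.98, 124.99): bearing = atan2(33.98, 124.99) mod 360° = 15.21° ≈ 015°.

015°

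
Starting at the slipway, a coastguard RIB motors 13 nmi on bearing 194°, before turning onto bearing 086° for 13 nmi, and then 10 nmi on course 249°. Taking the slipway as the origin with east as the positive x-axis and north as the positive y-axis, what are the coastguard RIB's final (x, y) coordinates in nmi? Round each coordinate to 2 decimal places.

Leg 1 (194°, 13 nmi): east 13 sin 194° = -3.14, north 13 cos 194° = -12.61
Leg 2 (086°, 13 nmi): east 13 sin 86° = 12.97, north 13 cos 86° = 0.91
Leg 3 (249°, 10 nmi): east 10 sin 249° = -9.34, north 10 cos 249° = -3.58
Summing: 0.49 nmi east, -15.29 nmi north → (0.49, -15.29).

(0.49, -15.29)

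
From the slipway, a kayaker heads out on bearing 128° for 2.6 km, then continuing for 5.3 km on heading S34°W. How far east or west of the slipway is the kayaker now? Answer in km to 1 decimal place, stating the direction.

Leg 1 (128°, 2.6 km): east 2.6 sin 128° = 2.05, north 2.6 cos 128° = -1.60
Leg 2 (S34°W, 5.3 km): east 5.3 sin 214° = -2.96, north 5.3 cos 214° = -4.39
Net east component: -0.91 km.

0.9 km west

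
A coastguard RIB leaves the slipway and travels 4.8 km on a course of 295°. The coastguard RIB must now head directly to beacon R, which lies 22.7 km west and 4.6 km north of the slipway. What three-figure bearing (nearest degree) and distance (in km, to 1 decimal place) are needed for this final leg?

Leg 1 (295°, 4.8 km): east 4.8 sin 295° = -4.35, north 4.8 cos 295° = 2.03
Current position: (-4.35, 2.03). Target: (-22.7, 4.6). Remaining: Δeast = -18.35, Δnorth = 2.57.
Bearing = atan2(-18.35, 2.57) mod 360° = 277.98°; distance = √((-18.35)² + (2.57)²) = 18.529 km.

278°, 18.5 km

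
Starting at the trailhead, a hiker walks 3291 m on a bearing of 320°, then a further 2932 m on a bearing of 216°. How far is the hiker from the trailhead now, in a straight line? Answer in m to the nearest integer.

Leg 1 (320°, 3291 m): east 3291 sin 320° = -2115.41, north 3291 cos 320° = 2521.05
Leg 2 (216°, 2932 m): east 2932 sin 216° = -1723.39, north 2932 cos 216° = -2372.04
Net: -3838.80 east, 149.01 north. Distance = √((-3838.80)² + (149.01)²) = 3841.692 m.

3842 m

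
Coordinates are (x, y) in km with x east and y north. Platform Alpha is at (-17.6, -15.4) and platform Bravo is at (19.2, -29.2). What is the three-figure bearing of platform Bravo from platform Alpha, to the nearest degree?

Δeast = 19.2 − -17.6 = 36.80; Δnorth = -29.2 − -15.4 = -13.80.
Bearing = atan2(Δeast, Δnorth) mod 360° = 110.56° ≈ 111°.

111°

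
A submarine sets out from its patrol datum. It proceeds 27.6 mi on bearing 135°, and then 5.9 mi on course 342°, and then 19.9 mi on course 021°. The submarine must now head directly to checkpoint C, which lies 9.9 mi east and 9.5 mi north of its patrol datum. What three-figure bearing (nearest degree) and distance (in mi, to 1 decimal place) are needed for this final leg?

288°, 15.7 mi

Leg 1 (135°, 27.6 mi): east 27.6 sin 135° = 19.52, north 27.6 cos 135° = -19.52
Leg 2 (342°, 5.9 mi): east 5.9 sin 342° = -1.82, north 5.9 cos 342° = 5.61
Leg 3 (021°, 19.9 mi): east 19.9 sin 21° = 7.13, north 19.9 cos 21° = 18.58
Current position: (24.82, 4.67). Target: (9.9, 9.5). Remaining: Δeast = -14.92, Δnorth = 4.83.
Bearing = atan2(-14.92, 4.83) mod 360° = 287.92°; distance = √((-14.92)² + (4.83)²) = 15.686 mi.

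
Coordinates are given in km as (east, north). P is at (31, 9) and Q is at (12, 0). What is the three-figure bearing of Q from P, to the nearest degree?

245°

Δeast = 12 − 31 = -19.00; Δnorth = 0 − 9 = -9.00.
Bearing = atan2(Δeast, Δnorth) mod 360° = 244.65° ≈ 245°.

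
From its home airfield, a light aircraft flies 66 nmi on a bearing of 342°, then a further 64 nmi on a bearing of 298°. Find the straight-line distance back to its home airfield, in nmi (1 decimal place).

120.5 nmi

Leg 1 (342°, 66 nmi): east 66 sin 342° = -20.40, north 66 cos 342° = 62.77
Leg 2 (298°, 64 nmi): east 64 sin 298° = -56.51, north 64 cos 298° = 30.05
Net: -76.90 east, 92.82 north. Distance = √((-76.90)² + (92.82)²) = 120.536 nmi.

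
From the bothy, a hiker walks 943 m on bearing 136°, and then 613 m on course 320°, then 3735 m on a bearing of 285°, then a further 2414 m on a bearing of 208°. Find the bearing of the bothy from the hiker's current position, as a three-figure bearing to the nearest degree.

073°

Leg 1 (136°, 943 m): east 943 sin 136° = 655.06, north 943 cos 136° = -678.34
Leg 2 (320°, 613 m): east 613 sin 320° = -394.03, north 613 cos 320° = 469.59
Leg 3 (285°, 3735 m): east 3735 sin 285° = -3607.73, north 3735 cos 285° = 966.69
Leg 4 (208°, 2414 m): east 2414 sin 208° = -1133.30, north 2414 cos 208° = -2131.44
Net displacement: -4480.00 east, -1373.50 north. Direction back to start is (4480.00, 1373.50): bearing = atan2(4480.00, 1373.50) mod 360° = 72.96° ≈ 073°.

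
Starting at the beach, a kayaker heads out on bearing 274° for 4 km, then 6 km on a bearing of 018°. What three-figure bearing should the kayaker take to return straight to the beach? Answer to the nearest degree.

160°

Leg 1 (274°, 4 km): east 4 sin 274° = -3.99, north 4 cos 274° = 0.28
Leg 2 (018°, 6 km): east 6 sin 18° = 1.85, north 6 cos 18° = 5.71
Net displacement: -2.14 east, 5.99 north. Direction back to start is (2.14, -5.99): bearing = atan2(2.14, -5.99) mod 360° = 160.36° ≈ 160°.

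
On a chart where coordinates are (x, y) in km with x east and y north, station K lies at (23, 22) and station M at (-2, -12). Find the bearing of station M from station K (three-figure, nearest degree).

216°

Δeast = -2 − 23 = -25.00; Δnorth = -12 − 22 = -34.00.
Bearing = atan2(Δeast, Δnorth) mod 360° = 216.33° ≈ 216°.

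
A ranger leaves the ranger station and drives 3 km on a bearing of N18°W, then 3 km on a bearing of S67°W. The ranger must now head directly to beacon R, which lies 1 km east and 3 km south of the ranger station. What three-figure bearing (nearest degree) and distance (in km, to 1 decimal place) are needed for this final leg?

Leg 1 (N18°W, 3 km): east 3 sin 342° = -0.93, north 3 cos 342° = 2.85
Leg 2 (S67°W, 3 km): east 3 sin 247° = -2.76, north 3 cos 247° = -1.17
Current position: (-3.69, 1.68). Target: (1, -3). Remaining: Δeast = 4.69, Δnorth = -4.68.
Bearing = atan2(4.69, -4.68) mod 360° = 134.95°; distance = √((4.69)² + (-4.68)²) = 6.625 km.

135°, 6.6 km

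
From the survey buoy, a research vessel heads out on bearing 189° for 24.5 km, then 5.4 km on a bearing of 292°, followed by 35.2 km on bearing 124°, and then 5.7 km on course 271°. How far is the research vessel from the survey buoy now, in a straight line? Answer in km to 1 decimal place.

44.3 km

Leg 1 (189°, 24.5 km): east 24.5 sin 189° = -3.83, north 24.5 cos 189° = -24.20
Leg 2 (292°, 5.4 km): east 5.4 sin 292° = -5.01, north 5.4 cos 292° = 2.02
Leg 3 (124°, 35.2 km): east 35.2 sin 124° = 29.18, north 35.2 cos 124° = -19.68
Leg 4 (271°, 5.7 km): east 5.7 sin 271° = -5.70, north 5.7 cos 271° = 0.10
Net: 14.64 east, -41.76 north. Distance = √((14.64)² + (-41.76)²) = 44.253 km.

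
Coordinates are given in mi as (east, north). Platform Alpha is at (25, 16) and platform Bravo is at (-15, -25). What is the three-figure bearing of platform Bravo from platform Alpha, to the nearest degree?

224°

Δeast = -15 − 25 = -40.00; Δnorth = -25 − 16 = -41.00.
Bearing = atan2(Δeast, Δnorth) mod 360° = 224.29° ≈ 224°.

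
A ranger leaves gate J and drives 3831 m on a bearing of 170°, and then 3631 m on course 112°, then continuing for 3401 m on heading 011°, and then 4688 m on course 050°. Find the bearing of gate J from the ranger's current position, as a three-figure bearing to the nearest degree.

Leg 1 (170°, 3831 m): east 3831 sin 170° = 665.25, north 3831 cos 170° = -3772.80
Leg 2 (112°, 3631 m): east 3631 sin 112° = 3366.60, north 3631 cos 112° = -1360.20
Leg 3 (011°, 3401 m): east 3401 sin 11° = 648.94, north 3401 cos 11° = 3338.51
Leg 4 (050°, 4688 m): east 4688 sin 50° = 3591.22, north 4688 cos 50° = 3013.39
Net displacement: 8272.01 east, 1218.91 north. Direction back to start is (-8272.01, -1218.91): bearing = atan2(-8272.01, -1218.91) mod 360° = 261.62° ≈ 262°.

262°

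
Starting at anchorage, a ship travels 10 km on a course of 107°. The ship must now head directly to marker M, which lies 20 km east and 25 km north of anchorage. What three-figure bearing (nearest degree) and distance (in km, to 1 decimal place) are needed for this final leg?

Leg 1 (107°, 10 km): east 10 sin 107° = 9.56, north 10 cos 107° = -2.92
Current position: (9.56, -2.92). Target: (20, 25). Remaining: Δeast = 10.44, Δnorth = 27.92.
Bearing = atan2(10.44, 27.92) mod 360° = 20.49°; distance = √((10.44)² + (27.92)²) = 29.810 km.

020°, 29.8 km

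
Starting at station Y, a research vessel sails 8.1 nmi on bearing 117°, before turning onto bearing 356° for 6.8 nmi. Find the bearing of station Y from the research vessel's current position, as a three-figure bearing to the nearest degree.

Leg 1 (117°, 8.1 nmi): east 8.1 sin 117° = 7.22, north 8.1 cos 117° = -3.68
Leg 2 (356°, 6.8 nmi): east 6.8 sin 356° = -0.47, north 6.8 cos 356° = 6.78
Net displacement: 6.74 east, 3.11 north. Direction back to start is (-6.74, -3.11): bearing = atan2(-6.74, -3.11) mod 360° = 245.27° ≈ 245°.

245°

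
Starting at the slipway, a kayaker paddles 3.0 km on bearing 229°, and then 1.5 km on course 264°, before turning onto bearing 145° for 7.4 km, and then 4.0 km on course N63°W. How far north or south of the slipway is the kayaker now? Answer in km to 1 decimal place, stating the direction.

Leg 1 (229°, 3.0 km): east 3.0 sin 229° = -2.26, north 3.0 cos 229° = -1.97
Leg 2 (264°, 1.5 km): east 1.5 sin 264° = -1.49, north 1.5 cos 264° = -0.16
Leg 3 (145°, 7.4 km): east 7.4 sin 145° = 4.24, north 7.4 cos 145° = -6.06
Leg 4 (N63°W, 4.0 km): east 4.0 sin 297° = -3.56, north 4.0 cos 297° = 1.82
Net north component: -6.37 km.

6.4 km south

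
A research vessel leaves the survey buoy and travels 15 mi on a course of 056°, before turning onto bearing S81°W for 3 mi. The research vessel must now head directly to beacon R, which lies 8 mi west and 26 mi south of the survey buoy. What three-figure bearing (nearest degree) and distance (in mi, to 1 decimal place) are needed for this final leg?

Leg 1 (056°, 15 mi): east 15 sin 56° = 12.44, north 15 cos 56° = 8.39
Leg 2 (S81°W, 3 mi): east 3 sin 261° = -2.96, north 3 cos 261° = -0.47
Current position: (9.47, 7.92). Target: (-8, -26). Remaining: Δeast = -17.47, Δnorth = -33.92.
Bearing = atan2(-17.47, -33.92) mod 360° = 207.25°; distance = √((-17.47)² + (-33.92)²) = 38.154 mi.

207°, 38.2 mi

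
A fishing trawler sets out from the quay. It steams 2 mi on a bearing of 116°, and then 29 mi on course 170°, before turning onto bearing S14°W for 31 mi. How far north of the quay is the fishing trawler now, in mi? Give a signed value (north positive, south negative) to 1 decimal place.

Leg 1 (116°, 2 mi): east 2 sin 116° = 1.80, north 2 cos 116° = -0.88
Leg 2 (170°, 29 mi): east 29 sin 170° = 5.04, north 29 cos 170° = -28.56
Leg 3 (S14°W, 31 mi): east 31 sin 194° = -7.50, north 31 cos 194° = -30.08
Net north component: -59.52 mi.

-59.5 mi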